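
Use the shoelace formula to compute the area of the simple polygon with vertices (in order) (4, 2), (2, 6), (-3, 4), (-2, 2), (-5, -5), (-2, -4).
Area = 45

Shoelace formula: Area = (1/2) |Σ_i (x_i · y_{i+1} − x_{i+1} · y_i)| (indices mod n). Compute each cross term:
  (4)(6) − (2)(2) = 20
  (2)(4) − (-3)(6) = 26
  (-3)(2) − (-2)(4) = 2
  (-2)(-5) − (-5)(2) = 20
  (-5)(-4) − (-2)(-5) = 10
  (-2)(2) − (4)(-4) = 12
Sum = 90, so (signed) Area = 90/2 = 45, |Area| = 45.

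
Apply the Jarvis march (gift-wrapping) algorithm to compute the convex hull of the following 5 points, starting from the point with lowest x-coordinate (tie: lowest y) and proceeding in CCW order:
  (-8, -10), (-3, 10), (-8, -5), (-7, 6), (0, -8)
Hull (CCW) = [(-8, -10), (0, -8), (-3, 10), (-7, 6), (-8, -5)]

Jarvis march: at each step, from the current hull vertex p, select the next vertex q as the point such that every other point lies strictly to the left of (or on) the directed line p → q. (Equivalently: for every other point r, the cross product (q − p) × (r − p) ≥ 0.)
Starting point (lowest x, tie lowest y): (-8, -10). Wrap until returning to start. Resulting hull: (-8, -10), (0, -8), (-3, 10), (-7, 6), (-8, -5).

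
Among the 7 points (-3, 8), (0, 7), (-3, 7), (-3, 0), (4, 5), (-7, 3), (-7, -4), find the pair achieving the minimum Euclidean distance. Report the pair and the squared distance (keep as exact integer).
Pair = ((-3, 8), (-3, 7)); squared distance = 1

Compute all C(7, 2) = 21 pairwise squared distances (x_i − x_j)² + (y_i − y_j)². The minimum is 1, attained by the pair ((-3, 8), (-3, 7)).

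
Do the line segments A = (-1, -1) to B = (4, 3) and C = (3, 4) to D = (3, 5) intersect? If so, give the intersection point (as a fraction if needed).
No (intersection of containing lines falls outside at least one segment)

Parametrize and solve: t = 4/5, s = -9/5. At least one of these is outside [0, 1], so the segments do not intersect.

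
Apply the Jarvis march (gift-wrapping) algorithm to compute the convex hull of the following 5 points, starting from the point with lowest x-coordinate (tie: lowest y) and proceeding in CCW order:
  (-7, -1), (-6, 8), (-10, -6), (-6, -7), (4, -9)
Hull (CCW) = [(-10, -6), (-6, -7), (4, -9), (-6, 8)]

Jarvis march: at each step, from the current hull vertex p, select the next vertex q as the point such that every other point lies strictly to the left of (or on) the directed line p → q. (Equivalently: for every other point r, the cross product (q − p) × (r − p) ≥ 0.)
Starting point (lowest x, tie lowest y): (-10, -6). Wrap until returning to start. Resulting hull: (-10, -6), (-6, -7), (4, -9), (-6, 8).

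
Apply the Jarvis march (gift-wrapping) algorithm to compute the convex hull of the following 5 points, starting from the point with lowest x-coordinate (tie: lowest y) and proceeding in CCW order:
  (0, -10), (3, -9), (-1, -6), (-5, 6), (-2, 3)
Hull (CCW) = [(-5, 6), (0, -10), (3, -9), (-2, 3)]

Jarvis march: at each step, from the current hull vertex p, select the next vertex q as the point such that every other point lies strictly to the left of (or on) the directed line p → q. (Equivalently: for every other point r, the cross product (q − p) × (r − p) ≥ 0.)
Starting point (lowest x, tie lowest y): (-5, 6). Wrap until returning to start. Resulting hull: (-5, 6), (0, -10), (3, -9), (-2, 3).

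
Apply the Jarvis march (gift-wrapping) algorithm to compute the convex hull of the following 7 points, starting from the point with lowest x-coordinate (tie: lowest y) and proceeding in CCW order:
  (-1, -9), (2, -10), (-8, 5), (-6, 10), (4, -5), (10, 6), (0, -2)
Hull (CCW) = [(-8, 5), (-1, -9), (2, -10), (10, 6), (-6, 10)]

Jarvis march: at each step, from the current hull vertex p, select the next vertex q as the point such that every other point lies strictly to the left of (or on) the directed line p → q. (Equivalently: for every other point r, the cross product (q − p) × (r − p) ≥ 0.)
Starting point (lowest x, tie lowest y): (-8, 5). Wrap until returning to start. Resulting hull: (-8, 5), (-1, -9), (2, -10), (10, 6), (-6, 10).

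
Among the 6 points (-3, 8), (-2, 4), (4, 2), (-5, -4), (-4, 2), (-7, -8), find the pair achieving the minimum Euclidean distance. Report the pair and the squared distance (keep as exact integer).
Pair = ((-2, 4), (-4, 2)); squared distance = 8

Compute all C(6, 2) = 15 pairwise squared distances (x_i − x_j)² + (y_i − y_j)². The minimum is 8, attained by the pair ((-2, 4), (-4, 2)).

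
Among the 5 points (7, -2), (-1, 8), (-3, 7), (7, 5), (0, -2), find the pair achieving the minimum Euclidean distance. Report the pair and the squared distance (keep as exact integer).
Pair = ((-1, 8), (-3, 7)); squared distance = 5

Compute all C(5, 2) = 10 pairwise squared distances (x_i − x_j)² + (y_i − y_j)². The minimum is 5, attained by the pair ((-1, 8), (-3, 7)).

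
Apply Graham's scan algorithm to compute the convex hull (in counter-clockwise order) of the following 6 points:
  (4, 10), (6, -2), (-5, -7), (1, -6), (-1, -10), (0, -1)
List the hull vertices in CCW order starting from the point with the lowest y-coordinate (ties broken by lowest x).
Hull (CCW) = [(-1, -10), (6, -2), (4, 10), (-5, -7)]

Graham scan procedure:
  1. Find the pivot p₀ = point with lowest y (tie → lowest x): (-1, -10).
  2. Sort the remaining points by polar angle around p₀.
  3. Walk through sorted points, maintaining a stack; pop the top while the last three entries make a non-left turn (cross product ≤ 0).
  4. Final stack is the convex hull in CCW order: (-1, -10), (6, -2), (4, 10), (-5, -7).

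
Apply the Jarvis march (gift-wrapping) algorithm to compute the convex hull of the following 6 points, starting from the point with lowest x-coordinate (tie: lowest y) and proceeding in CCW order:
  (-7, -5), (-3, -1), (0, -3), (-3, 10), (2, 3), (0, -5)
Hull (CCW) = [(-7, -5), (0, -5), (2, 3), (-3, 10)]

Jarvis march: at each step, from the current hull vertex p, select the next vertex q as the point such that every other point lies strictly to the left of (or on) the directed line p → q. (Equivalently: for every other point r, the cross product (q − p) × (r − p) ≥ 0.)
Starting point (lowest x, tie lowest y): (-7, -5). Wrap until returning to start. Resulting hull: (-7, -5), (0, -5), (2, 3), (-3, 10).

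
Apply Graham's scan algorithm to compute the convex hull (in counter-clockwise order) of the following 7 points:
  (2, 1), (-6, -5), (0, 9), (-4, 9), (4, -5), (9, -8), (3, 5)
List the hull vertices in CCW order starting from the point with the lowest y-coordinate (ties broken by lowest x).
Hull (CCW) = [(9, -8), (3, 5), (0, 9), (-4, 9), (-6, -5)]

Graham scan procedure:
  1. Find the pivot p₀ = point with lowest y (tie → lowest x): (9, -8).
  2. Sort the remaining points by polar angle around p₀.
  3. Walk through sorted points, maintaining a stack; pop the top while the last three entries make a non-left turn (cross product ≤ 0).
  4. Final stack is the convex hull in CCW order: (9, -8), (3, 5), (0, 9), (-4, 9), (-6, -5).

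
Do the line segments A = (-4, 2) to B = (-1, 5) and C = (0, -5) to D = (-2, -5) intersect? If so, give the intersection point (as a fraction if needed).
No (intersection of containing lines falls outside at least one segment)

Parametrize and solve: t = -7/3, s = 11/2. At least one of these is outside [0, 1], so the segments do not intersect.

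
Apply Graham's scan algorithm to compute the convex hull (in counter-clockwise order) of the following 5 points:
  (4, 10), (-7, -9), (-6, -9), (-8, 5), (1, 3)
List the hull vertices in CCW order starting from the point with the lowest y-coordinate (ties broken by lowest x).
Hull (CCW) = [(-7, -9), (-6, -9), (1, 3), (4, 10), (-8, 5)]

Graham scan procedure:
  1. Find the pivot p₀ = point with lowest y (tie → lowest x): (-7, -9).
  2. Sort the remaining points by polar angle around p₀.
  3. Walk through sorted points, maintaining a stack; pop the top while the last three entries make a non-left turn (cross product ≤ 0).
  4. Final stack is the convex hull in CCW order: (-7, -9), (-6, -9), (1, 3), (4, 10), (-8, 5).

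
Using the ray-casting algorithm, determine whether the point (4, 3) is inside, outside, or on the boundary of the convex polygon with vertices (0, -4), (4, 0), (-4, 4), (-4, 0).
The point (4, 3) lies strictly outside the polygon

Cast a horizontal ray to the right from the query point and count how many polygon edges it crosses (each edge strictly once or zero times, handled with the usual half-open convention). 
Parity of crossings → even ⇒ outside.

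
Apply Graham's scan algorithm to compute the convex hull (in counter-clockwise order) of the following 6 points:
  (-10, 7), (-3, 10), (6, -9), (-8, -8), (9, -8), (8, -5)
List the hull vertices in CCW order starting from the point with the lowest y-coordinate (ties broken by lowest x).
Hull (CCW) = [(6, -9), (9, -8), (8, -5), (-3, 10), (-10, 7), (-8, -8)]

Graham scan procedure:
  1. Find the pivot p₀ = point with lowest y (tie → lowest x): (6, -9).
  2. Sort the remaining points by polar angle around p₀.
  3. Walk through sorted points, maintaining a stack; pop the top while the last three entries make a non-left turn (cross product ≤ 0).
  4. Final stack is the convex hull in CCW order: (6, -9), (9, -8), (8, -5), (-3, 10), (-10, 7), (-8, -8).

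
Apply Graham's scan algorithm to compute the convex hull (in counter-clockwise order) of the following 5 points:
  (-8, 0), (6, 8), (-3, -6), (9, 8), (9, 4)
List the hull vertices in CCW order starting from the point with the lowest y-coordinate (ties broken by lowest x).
Hull (CCW) = [(-3, -6), (9, 4), (9, 8), (6, 8), (-8, 0)]

Graham scan procedure:
  1. Find the pivot p₀ = point with lowest y (tie → lowest x): (-3, -6).
  2. Sort the remaining points by polar angle around p₀.
  3. Walk through sorted points, maintaining a stack; pop the top while the last three entries make a non-left turn (cross product ≤ 0).
  4. Final stack is the convex hull in CCW order: (-3, -6), (9, 4), (9, 8), (6, 8), (-8, 0).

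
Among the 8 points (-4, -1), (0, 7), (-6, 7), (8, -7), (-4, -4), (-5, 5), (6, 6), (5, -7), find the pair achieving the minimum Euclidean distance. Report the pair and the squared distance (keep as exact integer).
Pair = ((-6, 7), (-5, 5)); squared distance = 5

Compute all C(8, 2) = 28 pairwise squared distances (x_i − x_j)² + (y_i − y_j)². The minimum is 5, attained by the pair ((-6, 7), (-5, 5)).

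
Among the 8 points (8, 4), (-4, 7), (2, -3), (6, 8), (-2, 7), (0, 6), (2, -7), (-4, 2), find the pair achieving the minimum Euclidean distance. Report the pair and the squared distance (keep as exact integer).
Pair = ((-4, 7), (-2, 7)); squared distance = 4

Compute all C(8, 2) = 28 pairwise squared distances (x_i − x_j)² + (y_i − y_j)². The minimum is 4, attained by the pair ((-4, 7), (-2, 7)).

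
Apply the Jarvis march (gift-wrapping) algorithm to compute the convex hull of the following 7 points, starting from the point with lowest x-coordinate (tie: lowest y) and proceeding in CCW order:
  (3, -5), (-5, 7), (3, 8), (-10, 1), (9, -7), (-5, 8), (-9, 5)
Hull (CCW) = [(-10, 1), (3, -5), (9, -7), (3, 8), (-5, 8), (-9, 5)]

Jarvis march: at each step, from the current hull vertex p, select the next vertex q as the point such that every other point lies strictly to the left of (or on) the directed line p → q. (Equivalently: for every other point r, the cross product (q − p) × (r − p) ≥ 0.)
Starting point (lowest x, tie lowest y): (-10, 1). Wrap until returning to start. Resulting hull: (-10, 1), (3, -5), (9, -7), (3, 8), (-5, 8), (-9, 5).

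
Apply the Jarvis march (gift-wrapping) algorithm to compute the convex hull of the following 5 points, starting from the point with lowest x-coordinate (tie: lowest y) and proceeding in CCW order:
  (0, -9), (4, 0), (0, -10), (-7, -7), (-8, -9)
Hull (CCW) = [(-8, -9), (0, -10), (4, 0), (-7, -7)]

Jarvis march: at each step, from the current hull vertex p, select the next vertex q as the point such that every other point lies strictly to the left of (or on) the directed line p → q. (Equivalently: for every other point r, the cross product (q − p) × (r − p) ≥ 0.)
Starting point (lowest x, tie lowest y): (-8, -9). Wrap until returning to start. Resulting hull: (-8, -9), (0, -10), (4, 0), (-7, -7).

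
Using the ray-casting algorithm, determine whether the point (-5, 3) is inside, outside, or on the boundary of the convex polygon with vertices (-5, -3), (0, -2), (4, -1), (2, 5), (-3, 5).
The point (-5, 3) lies strictly outside the polygon

Cast a horizontal ray to the right from the query point and count how many polygon edges it crosses (each edge strictly once or zero times, handled with the usual half-open convention). 
Parity of crossings → even ⇒ outside.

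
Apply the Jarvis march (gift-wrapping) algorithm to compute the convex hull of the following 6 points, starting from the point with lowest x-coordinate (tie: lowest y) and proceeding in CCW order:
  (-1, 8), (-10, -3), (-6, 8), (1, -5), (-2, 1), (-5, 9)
Hull (CCW) = [(-10, -3), (1, -5), (-1, 8), (-5, 9), (-6, 8)]

Jarvis march: at each step, from the current hull vertex p, select the next vertex q as the point such that every other point lies strictly to the left of (or on) the directed line p → q. (Equivalently: for every other point r, the cross product (q − p) × (r − p) ≥ 0.)
Starting point (lowest x, tie lowest y): (-10, -3). Wrap until returning to start. Resulting hull: (-10, -3), (1, -5), (-1, 8), (-5, 9), (-6, 8).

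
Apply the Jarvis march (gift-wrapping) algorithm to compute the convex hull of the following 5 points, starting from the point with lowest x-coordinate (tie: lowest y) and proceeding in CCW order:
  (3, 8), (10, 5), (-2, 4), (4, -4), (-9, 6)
Hull (CCW) = [(-9, 6), (4, -4), (10, 5), (3, 8)]

Jarvis march: at each step, from the current hull vertex p, select the next vertex q as the point such that every other point lies strictly to the left of (or on) the directed line p → q. (Equivalently: for every other point r, the cross product (q − p) × (r − p) ≥ 0.)
Starting point (lowest x, tie lowest y): (-9, 6). Wrap until returning to start. Resulting hull: (-9, 6), (4, -4), (10, 5), (3, 8).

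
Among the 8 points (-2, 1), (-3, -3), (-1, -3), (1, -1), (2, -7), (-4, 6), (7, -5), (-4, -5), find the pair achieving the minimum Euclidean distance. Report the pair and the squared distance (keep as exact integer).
Pair = ((-3, -3), (-1, -3)); squared distance = 4

Compute all C(8, 2) = 28 pairwise squared distances (x_i − x_j)² + (y_i − y_j)². The minimum is 4, attained by the pair ((-3, -3), (-1, -3)).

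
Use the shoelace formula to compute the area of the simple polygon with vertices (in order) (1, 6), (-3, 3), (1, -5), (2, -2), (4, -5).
Area = 34

Shoelace formula: Area = (1/2) |Σ_i (x_i · y_{i+1} − x_{i+1} · y_i)| (indices mod n). Compute each cross term:
  (1)(3) − (-3)(6) = 21
  (-3)(-5) − (1)(3) = 12
  (1)(-2) − (2)(-5) = 8
  (2)(-5) − (4)(-2) = -2
  (4)(6) − (1)(-5) = 29
Sum = 68, so (signed) Area = 68/2 = 34, |Area| = 34.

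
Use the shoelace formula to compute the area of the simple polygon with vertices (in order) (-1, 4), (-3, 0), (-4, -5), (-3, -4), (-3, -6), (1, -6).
Area = 28

Shoelace formula: Area = (1/2) |Σ_i (x_i · y_{i+1} − x_{i+1} · y_i)| (indices mod n). Compute each cross term:
  (-1)(0) − (-3)(4) = 12
  (-3)(-5) − (-4)(0) = 15
  (-4)(-4) − (-3)(-5) = 1
  (-3)(-6) − (-3)(-4) = 6
  (-3)(-6) − (1)(-6) = 24
  (1)(4) − (-1)(-6) = -2
Sum = 56, so (signed) Area = 56/2 = 28, |Area| = 28.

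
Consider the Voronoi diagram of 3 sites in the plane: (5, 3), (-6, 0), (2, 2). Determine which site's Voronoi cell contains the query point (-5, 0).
Nearest site = (-6, 0)

The Voronoi cell of site s contains exactly those query points closer to s than to any other site. Compute squared distances from q = (-5, 0) to each site:
  (-6 − -5)² + (0 − 0)² = 1
  (2 − -5)² + (2 − 0)² = 53
  (5 − -5)² + (3 − 0)² = 109
Minimum is attained by (-6, 0), so q lies in its Voronoi cell.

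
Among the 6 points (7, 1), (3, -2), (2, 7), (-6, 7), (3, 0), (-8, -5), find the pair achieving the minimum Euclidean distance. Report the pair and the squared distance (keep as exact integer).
Pair = ((3, -2), (3, 0)); squared distance = 4

Compute all C(6, 2) = 15 pairwise squared distances (x_i − x_j)² + (y_i − y_j)². The minimum is 4, attained by the pair ((3, -2), (3, 0)).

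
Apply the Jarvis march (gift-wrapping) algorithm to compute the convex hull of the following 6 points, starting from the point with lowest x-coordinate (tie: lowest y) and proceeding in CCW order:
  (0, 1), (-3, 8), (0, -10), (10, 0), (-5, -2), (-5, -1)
Hull (CCW) = [(-5, -2), (0, -10), (10, 0), (-3, 8), (-5, -1)]

Jarvis march: at each step, from the current hull vertex p, select the next vertex q as the point such that every other point lies strictly to the left of (or on) the directed line p → q. (Equivalently: for every other point r, the cross product (q − p) × (r − p) ≥ 0.)
Starting point (lowest x, tie lowest y): (-5, -2). Wrap until returning to start. Resulting hull: (-5, -2), (0, -10), (10, 0), (-3, 8), (-5, -1).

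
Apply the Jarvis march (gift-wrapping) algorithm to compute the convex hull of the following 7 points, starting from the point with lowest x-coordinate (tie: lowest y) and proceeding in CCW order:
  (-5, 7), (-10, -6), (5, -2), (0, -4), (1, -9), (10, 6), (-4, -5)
Hull (CCW) = [(-10, -6), (1, -9), (10, 6), (-5, 7)]

Jarvis march: at each step, from the current hull vertex p, select the next vertex q as the point such that every other point lies strictly to the left of (or on) the directed line p → q. (Equivalently: for every other point r, the cross product (q − p) × (r − p) ≥ 0.)
Starting point (lowest x, tie lowest y): (-10, -6). Wrap until returning to start. Resulting hull: (-10, -6), (1, -9), (10, 6), (-5, 7).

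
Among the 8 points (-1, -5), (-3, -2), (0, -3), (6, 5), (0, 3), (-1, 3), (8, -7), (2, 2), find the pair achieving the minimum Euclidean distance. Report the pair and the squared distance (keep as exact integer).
Pair = ((0, 3), (-1, 3)); squared distance = 1

Compute all C(8, 2) = 28 pairwise squared distances (x_i − x_j)² + (y_i − y_j)². The minimum is 1, attained by the pair ((0, 3), (-1, 3)).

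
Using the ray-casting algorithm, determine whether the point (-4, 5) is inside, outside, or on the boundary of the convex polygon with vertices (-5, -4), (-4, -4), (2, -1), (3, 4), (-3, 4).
The point (-4, 5) lies strictly outside the polygon

Cast a horizontal ray to the right from the query point and count how many polygon edges it crosses (each edge strictly once or zero times, handled with the usual half-open convention). 
Parity of crossings → even ⇒ outside.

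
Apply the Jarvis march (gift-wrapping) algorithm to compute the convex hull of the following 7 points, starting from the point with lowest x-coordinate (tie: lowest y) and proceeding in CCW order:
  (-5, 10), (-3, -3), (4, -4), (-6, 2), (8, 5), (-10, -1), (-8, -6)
Hull (CCW) = [(-10, -1), (-8, -6), (4, -4), (8, 5), (-5, 10)]

Jarvis march: at each step, from the current hull vertex p, select the next vertex q as the point such that every other point lies strictly to the left of (or on) the directed line p → q. (Equivalently: for every other point r, the cross product (q − p) × (r − p) ≥ 0.)
Starting point (lowest x, tie lowest y): (-10, -1). Wrap until returning to start. Resulting hull: (-10, -1), (-8, -6), (4, -4), (8, 5), (-5, 10).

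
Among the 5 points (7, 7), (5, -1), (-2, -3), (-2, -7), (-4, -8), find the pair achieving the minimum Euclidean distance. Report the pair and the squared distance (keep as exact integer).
Pair = ((-2, -7), (-4, -8)); squared distance = 5

Compute all C(5, 2) = 10 pairwise squared distances (x_i − x_j)² + (y_i − y_j)². The minimum is 5, attained by the pair ((-2, -7), (-4, -8)).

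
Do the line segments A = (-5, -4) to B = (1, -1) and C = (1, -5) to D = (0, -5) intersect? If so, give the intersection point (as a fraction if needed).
No (intersection of containing lines falls outside at least one segment)

Parametrize and solve: t = -1/3, s = 8. At least one of these is outside [0, 1], so the segments do not intersect.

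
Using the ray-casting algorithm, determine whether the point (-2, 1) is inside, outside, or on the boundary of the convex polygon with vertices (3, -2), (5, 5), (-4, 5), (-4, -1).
The point (-2, 1) lies strictly inside the polygon

Cast a horizontal ray to the right from the query point and count how many polygon edges it crosses (each edge strictly once or zero times, handled with the usual half-open convention). 
Parity of crossings → odd ⇒ inside.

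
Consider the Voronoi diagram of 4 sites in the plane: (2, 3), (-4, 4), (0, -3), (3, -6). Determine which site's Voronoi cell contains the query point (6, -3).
Nearest site = (3, -6)

The Voronoi cell of site s contains exactly those query points closer to s than to any other site. Compute squared distances from q = (6, -3) to each site:
  (3 − 6)² + (-6 − -3)² = 18
  (0 − 6)² + (-3 − -3)² = 36
  (2 − 6)² + (3 − -3)² = 52
  (-4 − 6)² + (4 − -3)² = 149
Minimum is attained by (3, -6), so q lies in its Voronoi cell.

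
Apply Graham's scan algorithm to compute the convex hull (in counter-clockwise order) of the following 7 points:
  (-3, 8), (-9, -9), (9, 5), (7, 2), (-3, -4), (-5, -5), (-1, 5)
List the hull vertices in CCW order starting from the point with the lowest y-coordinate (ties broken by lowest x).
Hull (CCW) = [(-9, -9), (7, 2), (9, 5), (-3, 8)]

Graham scan procedure:
  1. Find the pivot p₀ = point with lowest y (tie → lowest x): (-9, -9).
  2. Sort the remaining points by polar angle around p₀.
  3. Walk through sorted points, maintaining a stack; pop the top while the last three entries make a non-left turn (cross product ≤ 0).
  4. Final stack is the convex hull in CCW order: (-9, -9), (7, 2), (9, 5), (-3, 8).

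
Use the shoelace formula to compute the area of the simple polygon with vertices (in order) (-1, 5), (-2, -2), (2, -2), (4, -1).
Area = 45/2

Shoelace formula: Area = (1/2) |Σ_i (x_i · y_{i+1} − x_{i+1} · y_i)| (indices mod n). Compute each cross term:
  (-1)(-2) − (-2)(5) = 12
  (-2)(-2) − (2)(-2) = 8
  (2)(-1) − (4)(-2) = 6
  (4)(5) − (-1)(-1) = 19
Sum = 45, so (signed) Area = 45/2 = 45/2, |Area| = 45/2.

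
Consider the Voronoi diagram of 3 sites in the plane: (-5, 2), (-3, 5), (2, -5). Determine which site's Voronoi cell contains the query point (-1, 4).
Nearest site = (-3, 5)

The Voronoi cell of site s contains exactly those query points closer to s than to any other site. Compute squared distances from q = (-1, 4) to each site:
  (-3 − -1)² + (5 − 4)² = 5
  (-5 − -1)² + (2 − 4)² = 20
  (2 − -1)² + (-5 − 4)² = 90
Minimum is attained by (-3, 5), so q lies in its Voronoi cell.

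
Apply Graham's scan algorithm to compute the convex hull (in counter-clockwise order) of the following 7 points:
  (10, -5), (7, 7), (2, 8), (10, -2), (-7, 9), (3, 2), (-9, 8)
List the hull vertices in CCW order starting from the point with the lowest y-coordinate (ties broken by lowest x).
Hull (CCW) = [(10, -5), (10, -2), (7, 7), (2, 8), (-7, 9), (-9, 8)]

Graham scan procedure:
  1. Find the pivot p₀ = point with lowest y (tie → lowest x): (10, -5).
  2. Sort the remaining points by polar angle around p₀.
  3. Walk through sorted points, maintaining a stack; pop the top while the last three entries make a non-left turn (cross product ≤ 0).
  4. Final stack is the convex hull in CCW order: (10, -5), (10, -2), (7, 7), (2, 8), (-7, 9), (-9, 8).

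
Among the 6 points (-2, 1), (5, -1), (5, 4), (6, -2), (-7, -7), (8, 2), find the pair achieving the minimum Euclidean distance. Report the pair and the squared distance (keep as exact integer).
Pair = ((5, -1), (6, -2)); squared distance = 2

Compute all C(6, 2) = 15 pairwise squared distances (x_i − x_j)² + (y_i − y_j)². The minimum is 2, attained by the pair ((5, -1), (6, -2)).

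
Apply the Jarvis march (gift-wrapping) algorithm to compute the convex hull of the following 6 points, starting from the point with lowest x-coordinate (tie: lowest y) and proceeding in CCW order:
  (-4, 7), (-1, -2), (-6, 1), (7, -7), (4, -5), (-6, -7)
Hull (CCW) = [(-6, -7), (7, -7), (-4, 7), (-6, 1)]

Jarvis march: at each step, from the current hull vertex p, select the next vertex q as the point such that every other point lies strictly to the left of (or on) the directed line p → q. (Equivalently: for every other point r, the cross product (q − p) × (r − p) ≥ 0.)
Starting point (lowest x, tie lowest y): (-6, -7). Wrap until returning to start. Resulting hull: (-6, -7), (7, -7), (-4, 7), (-6, 1).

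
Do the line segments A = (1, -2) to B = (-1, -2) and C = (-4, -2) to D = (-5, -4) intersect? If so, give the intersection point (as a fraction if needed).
No (intersection of containing lines falls outside at least one segment)

Parametrize and solve: t = 5/2, s = 0. At least one of these is outside [0, 1], so the segments do not intersect.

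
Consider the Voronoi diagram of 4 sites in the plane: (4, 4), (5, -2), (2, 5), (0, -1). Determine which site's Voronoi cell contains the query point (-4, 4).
Nearest site = (2, 5)

The Voronoi cell of site s contains exactly those query points closer to s than to any other site. Compute squared distances from q = (-4, 4) to each site:
  (2 − -4)² + (5 − 4)² = 37
  (0 − -4)² + (-1 − 4)² = 41
  (4 − -4)² + (4 − 4)² = 64
  (5 − -4)² + (-2 − 4)² = 117
Minimum is attained by (2, 5), so q lies in its Voronoi cell.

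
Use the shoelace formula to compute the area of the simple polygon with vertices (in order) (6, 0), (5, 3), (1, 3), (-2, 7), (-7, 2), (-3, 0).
Area = 47

Shoelace formula: Area = (1/2) |Σ_i (x_i · y_{i+1} − x_{i+1} · y_i)| (indices mod n). Compute each cross term:
  (6)(3) − (5)(0) = 18
  (5)(3) − (1)(3) = 12
  (1)(7) − (-2)(3) = 13
  (-2)(2) − (-7)(7) = 45
  (-7)(0) − (-3)(2) = 6
  (-3)(0) − (6)(0) = 0
Sum = 94, so (signed) Area = 94/2 = 47, |Area| = 47.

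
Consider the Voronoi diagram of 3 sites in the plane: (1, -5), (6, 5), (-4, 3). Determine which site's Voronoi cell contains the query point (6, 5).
Nearest site = (6, 5)

The Voronoi cell of site s contains exactly those query points closer to s than to any other site. Compute squared distances from q = (6, 5) to each site:
  (6 − 6)² + (5 − 5)² = 0
  (-4 − 6)² + (3 − 5)² = 104
  (1 − 6)² + (-5 − 5)² = 125
Minimum is attained by (6, 5), so q lies in its Voronoi cell.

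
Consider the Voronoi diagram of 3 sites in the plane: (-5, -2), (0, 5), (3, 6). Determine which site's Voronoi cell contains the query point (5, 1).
Nearest site = (3, 6)

The Voronoi cell of site s contains exactly those query points closer to s than to any other site. Compute squared distances from q = (5, 1) to each site:
  (3 − 5)² + (6 − 1)² = 29
  (0 − 5)² + (5 − 1)² = 41
  (-5 − 5)² + (-2 − 1)² = 109
Minimum is attained by (3, 6), so q lies in its Voronoi cell.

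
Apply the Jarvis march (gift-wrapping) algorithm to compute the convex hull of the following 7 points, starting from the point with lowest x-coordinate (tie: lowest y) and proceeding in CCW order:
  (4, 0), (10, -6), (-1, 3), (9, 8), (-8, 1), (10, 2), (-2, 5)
Hull (CCW) = [(-8, 1), (10, -6), (10, 2), (9, 8), (-2, 5)]

Jarvis march: at each step, from the current hull vertex p, select the next vertex q as the point such that every other point lies strictly to the left of (or on) the directed line p → q. (Equivalently: for every other point r, the cross product (q − p) × (r − p) ≥ 0.)
Starting point (lowest x, tie lowest y): (-8, 1). Wrap until returning to start. Resulting hull: (-8, 1), (10, -6), (10, 2), (9, 8), (-2, 5).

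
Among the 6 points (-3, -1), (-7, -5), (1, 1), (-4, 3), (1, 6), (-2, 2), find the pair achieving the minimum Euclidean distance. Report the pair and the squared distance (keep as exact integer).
Pair = ((-4, 3), (-2, 2)); squared distance = 5

Compute all C(6, 2) = 15 pairwise squared distances (x_i − x_j)² + (y_i − y_j)². The minimum is 5, attained by the pair ((-4, 3), (-2, 2)).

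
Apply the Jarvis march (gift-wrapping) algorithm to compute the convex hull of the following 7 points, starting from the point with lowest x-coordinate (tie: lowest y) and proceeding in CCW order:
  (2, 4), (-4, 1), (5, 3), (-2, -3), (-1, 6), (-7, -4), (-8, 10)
Hull (CCW) = [(-8, 10), (-7, -4), (-2, -3), (5, 3)]

Jarvis march: at each step, from the current hull vertex p, select the next vertex q as the point such that every other point lies strictly to the left of (or on) the directed line p → q. (Equivalently: for every other point r, the cross product (q − p) × (r − p) ≥ 0.)
Starting point (lowest x, tie lowest y): (-8, 10). Wrap until returning to start. Resulting hull: (-8, 10), (-7, -4), (-2, -3), (5, 3).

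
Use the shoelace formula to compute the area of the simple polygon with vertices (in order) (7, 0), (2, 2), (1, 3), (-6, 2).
Area = 12

Shoelace formula: Area = (1/2) |Σ_i (x_i · y_{i+1} − x_{i+1} · y_i)| (indices mod n). Compute each cross term:
  (7)(2) − (2)(0) = 14
  (2)(3) − (1)(2) = 4
  (1)(2) − (-6)(3) = 20
  (-6)(0) − (7)(2) = -14
Sum = 24, so (signed) Area = 24/2 = 12, |Area| = 12.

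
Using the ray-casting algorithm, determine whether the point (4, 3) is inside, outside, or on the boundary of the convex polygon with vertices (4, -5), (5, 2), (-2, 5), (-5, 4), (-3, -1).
The point (4, 3) lies strictly outside the polygon

Cast a horizontal ray to the right from the query point and count how many polygon edges it crosses (each edge strictly once or zero times, handled with the usual half-open convention). 
Parity of crossings → even ⇒ outside.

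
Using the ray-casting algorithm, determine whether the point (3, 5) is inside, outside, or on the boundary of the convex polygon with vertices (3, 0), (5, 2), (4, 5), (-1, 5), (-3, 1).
The point (3, 5) lies on the polygon boundary

Boundary check: the query satisfies the collinearity and bounding-box conditions for some polygon edge, so it lies exactly on the boundary.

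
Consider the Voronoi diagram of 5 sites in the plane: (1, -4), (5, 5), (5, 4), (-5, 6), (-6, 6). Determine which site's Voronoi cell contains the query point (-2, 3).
Nearest site = (-5, 6)

The Voronoi cell of site s contains exactly those query points closer to s than to any other site. Compute squared distances from q = (-2, 3) to each site:
  (-5 − -2)² + (6 − 3)² = 18
  (-6 − -2)² + (6 − 3)² = 25
  (5 − -2)² + (4 − 3)² = 50
  (5 − -2)² + (5 − 3)² = 53
  (1 − -2)² + (-4 − 3)² = 58
Minimum is attained by (-5, 6), so q lies in its Voronoi cell.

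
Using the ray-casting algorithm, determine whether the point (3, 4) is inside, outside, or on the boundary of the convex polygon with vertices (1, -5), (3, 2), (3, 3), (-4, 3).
The point (3, 4) lies strictly outside the polygon

Cast a horizontal ray to the right from the query point and count how many polygon edges it crosses (each edge strictly once or zero times, handled with the usual half-open convention). 
Parity of crossings → even ⇒ outside.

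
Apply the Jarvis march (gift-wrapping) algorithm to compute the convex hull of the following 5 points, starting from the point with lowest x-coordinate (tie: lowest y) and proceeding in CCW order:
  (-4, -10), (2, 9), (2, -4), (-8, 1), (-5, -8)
Hull (CCW) = [(-8, 1), (-5, -8), (-4, -10), (2, -4), (2, 9)]

Jarvis march: at each step, from the current hull vertex p, select the next vertex q as the point such that every other point lies strictly to the left of (or on) the directed line p → q. (Equivalently: for every other point r, the cross product (q − p) × (r − p) ≥ 0.)
Starting point (lowest x, tie lowest y): (-8, 1). Wrap until returning to start. Resulting hull: (-8, 1), (-5, -8), (-4, -10), (2, -4), (2, 9).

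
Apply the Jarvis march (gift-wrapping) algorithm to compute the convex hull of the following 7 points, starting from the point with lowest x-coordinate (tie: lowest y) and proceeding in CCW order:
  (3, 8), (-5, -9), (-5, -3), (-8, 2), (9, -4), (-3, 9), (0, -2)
Hull (CCW) = [(-8, 2), (-5, -9), (9, -4), (3, 8), (-3, 9)]

Jarvis march: at each step, from the current hull vertex p, select the next vertex q as the point such that every other point lies strictly to the left of (or on) the directed line p → q. (Equivalently: for every other point r, the cross product (q − p) × (r − p) ≥ 0.)
Starting point (lowest x, tie lowest y): (-8, 2). Wrap until returning to start. Resulting hull: (-8, 2), (-5, -9), (9, -4), (3, 8), (-3, 9).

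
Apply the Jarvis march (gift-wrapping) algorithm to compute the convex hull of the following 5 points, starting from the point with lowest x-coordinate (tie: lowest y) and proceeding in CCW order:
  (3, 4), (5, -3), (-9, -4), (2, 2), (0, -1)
Hull (CCW) = [(-9, -4), (5, -3), (3, 4)]

Jarvis march: at each step, from the current hull vertex p, select the next vertex q as the point such that every other point lies strictly to the left of (or on) the directed line p → q. (Equivalently: for every other point r, the cross product (q − p) × (r − p) ≥ 0.)
Starting point (lowest x, tie lowest y): (-9, -4). Wrap until returning to start. Resulting hull: (-9, -4), (5, -3), (3, 4).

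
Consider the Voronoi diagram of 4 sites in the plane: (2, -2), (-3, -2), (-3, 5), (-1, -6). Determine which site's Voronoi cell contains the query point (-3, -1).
Nearest site = (-3, -2)

The Voronoi cell of site s contains exactly those query points closer to s than to any other site. Compute squared distances from q = (-3, -1) to each site:
  (-3 − -3)² + (-2 − -1)² = 1
  (2 − -3)² + (-2 − -1)² = 26
  (-1 − -3)² + (-6 − -1)² = 29
  (-3 − -3)² + (5 − -1)² = 36
Minimum is attained by (-3, -2), so q lies in its Voronoi cell.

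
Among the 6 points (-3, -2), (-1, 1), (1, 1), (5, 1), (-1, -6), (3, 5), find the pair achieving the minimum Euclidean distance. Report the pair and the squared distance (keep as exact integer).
Pair = ((-1, 1), (1, 1)); squared distance = 4

Compute all C(6, 2) = 15 pairwise squared distances (x_i − x_j)² + (y_i − y_j)². The minimum is 4, attained by the pair ((-1, 1), (1, 1)).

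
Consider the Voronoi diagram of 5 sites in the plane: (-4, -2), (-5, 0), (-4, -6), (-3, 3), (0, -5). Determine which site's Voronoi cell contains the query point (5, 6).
Nearest site = (-3, 3)

The Voronoi cell of site s contains exactly those query points closer to s than to any other site. Compute squared distances from q = (5, 6) to each site:
  (-3 − 5)² + (3 − 6)² = 73
  (-5 − 5)² + (0 − 6)² = 136
  (-4 − 5)² + (-2 − 6)² = 145
  (0 − 5)² + (-5 − 6)² = 146
  (-4 − 5)² + (-6 − 6)² = 225
Minimum is attained by (-3, 3), so q lies in its Voronoi cell.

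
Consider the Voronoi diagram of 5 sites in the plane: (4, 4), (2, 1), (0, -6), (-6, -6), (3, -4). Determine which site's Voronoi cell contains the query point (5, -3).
Nearest site = (3, -4)

The Voronoi cell of site s contains exactly those query points closer to s than to any other site. Compute squared distances from q = (5, -3) to each site:
  (3 − 5)² + (-4 − -3)² = 5
  (2 − 5)² + (1 − -3)² = 25
  (0 − 5)² + (-6 − -3)² = 34
  (4 − 5)² + (4 − -3)² = 50
  (-6 − 5)² + (-6 − -3)² = 130
Minimum is attained by (3, -4), so q lies in its Voronoi cell.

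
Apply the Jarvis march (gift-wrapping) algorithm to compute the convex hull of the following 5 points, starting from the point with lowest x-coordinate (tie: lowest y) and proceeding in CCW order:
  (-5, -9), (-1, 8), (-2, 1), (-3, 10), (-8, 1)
Hull (CCW) = [(-8, 1), (-5, -9), (-2, 1), (-1, 8), (-3, 10)]

Jarvis march: at each step, from the current hull vertex p, select the next vertex q as the point such that every other point lies strictly to the left of (or on) the directed line p → q. (Equivalently: for every other point r, the cross product (q − p) × (r − p) ≥ 0.)
Starting point (lowest x, tie lowest y): (-8, 1). Wrap until returning to start. Resulting hull: (-8, 1), (-5, -9), (-2, 1), (-1, 8), (-3, 10).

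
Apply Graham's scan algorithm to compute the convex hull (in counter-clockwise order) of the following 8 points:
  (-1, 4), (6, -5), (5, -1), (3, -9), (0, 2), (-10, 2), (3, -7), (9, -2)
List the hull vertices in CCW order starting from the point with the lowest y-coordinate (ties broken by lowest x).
Hull (CCW) = [(3, -9), (9, -2), (-1, 4), (-10, 2)]

Graham scan procedure:
  1. Find the pivot p₀ = point with lowest y (tie → lowest x): (3, -9).
  2. Sort the remaining points by polar angle around p₀.
  3. Walk through sorted points, maintaining a stack; pop the top while the last three entries make a non-left turn (cross product ≤ 0).
  4. Final stack is the convex hull in CCW order: (3, -9), (9, -2), (-1, 4), (-10, 2).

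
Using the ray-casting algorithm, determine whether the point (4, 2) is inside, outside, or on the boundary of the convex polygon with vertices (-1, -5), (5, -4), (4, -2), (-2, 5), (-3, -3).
The point (4, 2) lies strictly outside the polygon

Cast a horizontal ray to the right from the query point and count how many polygon edges it crosses (each edge strictly once or zero times, handled with the usual half-open convention). 
Parity of crossings → even ⇒ outside.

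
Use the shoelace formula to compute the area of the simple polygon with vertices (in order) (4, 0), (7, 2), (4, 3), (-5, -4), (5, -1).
Area = 49/2

Shoelace formula: Area = (1/2) |Σ_i (x_i · y_{i+1} − x_{i+1} · y_i)| (indices mod n). Compute each cross term:
  (4)(2) − (7)(0) = 8
  (7)(3) − (4)(2) = 13
  (4)(-4) − (-5)(3) = -1
  (-5)(-1) − (5)(-4) = 25
  (5)(0) − (4)(-1) = 4
Sum = 49, so (signed) Area = 49/2 = 49/2, |Area| = 49/2.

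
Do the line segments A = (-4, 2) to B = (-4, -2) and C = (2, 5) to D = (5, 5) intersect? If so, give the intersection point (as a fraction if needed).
No (intersection of containing lines falls outside at least one segment)

Parametrize and solve: t = -3/4, s = -2. At least one of these is outside [0, 1], so the segments do not intersect.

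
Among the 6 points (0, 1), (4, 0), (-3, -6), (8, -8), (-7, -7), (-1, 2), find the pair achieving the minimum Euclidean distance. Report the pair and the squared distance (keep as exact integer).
Pair = ((0, 1), (-1, 2)); squared distance = 2

Compute all C(6, 2) = 15 pairwise squared distances (x_i − x_j)² + (y_i − y_j)². The minimum is 2, attained by the pair ((0, 1), (-1, 2)).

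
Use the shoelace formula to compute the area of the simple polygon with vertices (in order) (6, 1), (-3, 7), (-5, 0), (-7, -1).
Area = 42

Shoelace formula: Area = (1/2) |Σ_i (x_i · y_{i+1} − x_{i+1} · y_i)| (indices mod n). Compute each cross term:
  (6)(7) − (-3)(1) = 45
  (-3)(0) − (-5)(7) = 35
  (-5)(-1) − (-7)(0) = 5
  (-7)(1) − (6)(-1) = -1
Sum = 84, so (signed) Area = 84/2 = 42, |Area| = 42.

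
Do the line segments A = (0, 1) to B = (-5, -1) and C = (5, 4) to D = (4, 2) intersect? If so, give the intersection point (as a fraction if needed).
No (intersection of containing lines falls outside at least one segment)

Parametrize and solve: t = -7/8, s = 5/8. At least one of these is outside [0, 1], so the segments do not intersect.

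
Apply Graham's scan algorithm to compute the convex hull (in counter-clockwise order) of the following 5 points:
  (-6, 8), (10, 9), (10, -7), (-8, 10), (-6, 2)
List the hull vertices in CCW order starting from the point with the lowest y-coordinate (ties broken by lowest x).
Hull (CCW) = [(10, -7), (10, 9), (-8, 10), (-6, 2)]

Graham scan procedure:
  1. Find the pivot p₀ = point with lowest y (tie → lowest x): (10, -7).
  2. Sort the remaining points by polar angle around p₀.
  3. Walk through sorted points, maintaining a stack; pop the top while the last three entries make a non-left turn (cross product ≤ 0).
  4. Final stack is the convex hull in CCW order: (10, -7), (10, 9), (-8, 10), (-6, 2).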